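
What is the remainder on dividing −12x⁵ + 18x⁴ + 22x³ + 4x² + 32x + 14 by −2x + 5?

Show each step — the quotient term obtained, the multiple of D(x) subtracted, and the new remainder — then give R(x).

Step 1: lead(−12x⁵ + 18x⁴ + 22x³ + 4x² + 32x + 14) ÷ lead(D) = −12x⁵ ÷ −2x = 6x⁴. Subtract (6x⁴)·D = −12x⁵ + 30x⁴. Remainder: −12x⁴ + 22x³ + 4x² + 32x + 14.
Step 2: lead(−12x⁴ + 22x³ + 4x² + 32x + 14) ÷ lead(D) = −12x⁴ ÷ −2x = 6x³. Subtract (6x³)·D = −12x⁴ + 30x³. Remainder: −8x³ + 4x² + 32x + 14.
Step 3: lead(−8x³ + 4x² + 32x + 14) ÷ lead(D) = −8x³ ÷ −2x = 4x². Subtract (4x²)·D = −8x³ + 20x². Remainder: −16x² + 32x + 14.
Step 4: lead(−16x² + 32x + 14) ÷ lead(D) = −16x² ÷ −2x = 8x. Subtract (8x)·D = −16x² + 40x. Remainder: −8x + 14.
Step 5: lead(−8x + 14) ÷ lead(D) = −8x ÷ −2x = 4. Subtract (4)·D = −8x + 20. Remainder: −6.

R(x) = −6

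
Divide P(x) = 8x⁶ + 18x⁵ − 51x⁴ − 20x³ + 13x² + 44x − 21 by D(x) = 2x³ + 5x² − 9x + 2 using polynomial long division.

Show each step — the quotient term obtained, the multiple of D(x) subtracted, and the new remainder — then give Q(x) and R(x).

Step 1: lead(8x⁶ + 18x⁵ − 51x⁴ − 20x³ + 13x² + 44x − 21) ÷ lead(D) = 8x⁶ ÷ 2x³ = 4x³. Subtract (4x³)·D = 8x⁶ + 20x⁵ − 36x⁴ + 8x³. Remainder: −2x⁵ − 15x⁴ − 28x³ + 13x² + 44x − 21.
Step 2: lead(−2x⁵ − 15x⁴ − 28x³ + 13x² + 44x − 21) ÷ lead(D) = −2x⁵ ÷ 2x³ = −x². Subtract (−x²)·D = −2x⁵ − 5x⁴ + 9x³ − 2x². Remainder: −10x⁴ − 37x³ + 15x² + 44x − 21.
Step 3: lead(−10x⁴ − 37x³ + 15x² + 44x − 21) ÷ lead(D) = −10x⁴ ÷ 2x³ = −5x. Subtract (−5x)·D = −10x⁴ − 25x³ + 45x² − 10x. Remainder: −12x³ − 30x² + 54x − 21.
Step 4: lead(−12x³ − 30x² + 54x − 21) ÷ lead(D) = −12x³ ÷ 2x³ = −6. Subtract (−6)·D = −12x³ − 30x² + 54x − 12. Remainder: −9.

Q(x) = 4x³ − x² − 5x − 6; R(x) = −9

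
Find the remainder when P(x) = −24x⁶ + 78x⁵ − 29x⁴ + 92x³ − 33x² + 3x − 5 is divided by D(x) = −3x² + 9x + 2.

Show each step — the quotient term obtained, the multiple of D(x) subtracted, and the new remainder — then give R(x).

Step 1: lead(−24x⁶ + 78x⁵ − 29x⁴ + 92x³ − 33x² + 3x − 5) ÷ lead(D) = −24x⁶ ÷ −3x² = 8x⁴. Subtract (8x⁴)·D = −24x⁶ + 72x⁵ + 16x⁴. Remainder: 6x⁵ − 45x⁴ + 92x³ − 33x² + 3x − 5.
Step 2: lead(6x⁵ − 45x⁴ + 92x³ − 33x² + 3x − 5) ÷ lead(D) = 6x⁵ ÷ −3x² = −2x³. Subtract (−2x³)·D = 6x⁵ − 18x⁴ − 4x³. Remainder: −27x⁴ + 96x³ − 33x² + 3x − 5.
Step 3: lead(−27x⁴ + 96x³ − 33x² + 3x − 5) ÷ lead(D) = −27x⁴ ÷ −3x² = 9x². Subtract (9x²)·D = −27x⁴ + 81x³ + 18x². Remainder: 15x³ − 51x² + 3x − 5.
Step 4: lead(15x³ − 51x² + 3x − 5) ÷ lead(D) = 15x³ ÷ −3x² = −5x. Subtract (−5x)·D = 15x³ − 45x² − 10x. Remainder: −6x² + 13x − 5.
Step 5: lead(−6x² + 13x − 5) ÷ lead(D) = −6x² ÷ −3x² = 2. Subtract (2)·D = −6x² + 18x + 4. Remainder: −5x − 9.

R(x) = −5x − 9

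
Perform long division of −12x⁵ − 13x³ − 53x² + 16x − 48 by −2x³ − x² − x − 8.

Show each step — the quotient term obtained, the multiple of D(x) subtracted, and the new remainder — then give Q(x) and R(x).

Q(x) = 6x² − 3x + 5; R(x) = −3x² − 3x − 8

Step 1: lead(−12x⁵ − 13x³ − 53x² + 16x − 48) ÷ lead(D) = −12x⁵ ÷ −2x³ = 6x². Subtract (6x²)·D = −12x⁵ − 6x⁴ − 6x³ − 48x². Remainder: 6x⁴ − 7x³ − 5x² + 16x − 48.
Step 2: lead(6x⁴ − 7x³ − 5x² + 16x − 48) ÷ lead(D) = 6x⁴ ÷ −2x³ = −3x. Subtract (−3x)·D = 6x⁴ + 3x³ + 3x² + 24x. Remainder: −10x³ − 8x² − 8x − 48.
Step 3: lead(−10x³ − 8x² − 8x − 48) ÷ lead(D) = −10x³ ÷ −2x³ = 5. Subtract (5)·D = −10x³ − 5x² − 5x − 40. Remainder: −3x² − 3x − 8.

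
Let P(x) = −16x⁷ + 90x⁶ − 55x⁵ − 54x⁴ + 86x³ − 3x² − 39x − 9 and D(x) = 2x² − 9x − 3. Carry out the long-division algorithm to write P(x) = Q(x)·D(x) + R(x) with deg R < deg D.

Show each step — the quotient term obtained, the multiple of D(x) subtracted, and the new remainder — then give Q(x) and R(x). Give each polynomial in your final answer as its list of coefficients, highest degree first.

Q = [-8, 9, 1, -9, 4, 3]; R = [0]

Step 1: lead(−16x⁷ + 90x⁶ − 55x⁵ − 54x⁴ + 86x³ − 3x² − 39x − 9) ÷ lead(D) = −16x⁷ ÷ 2x² = −8x⁵. Subtract (−8x⁵)·D = −16x⁷ + 72x⁶ + 24x⁵. Remainder: 18x⁶ − 79x⁵ − 54x⁴ + 86x³ − 3x² − 39x − 9.
Step 2: lead(18x⁶ − 79x⁵ − 54x⁴ + 86x³ − 3x² − 39x − 9) ÷ lead(D) = 18x⁶ ÷ 2x² = 9x⁴. Subtract (9x⁴)·D = 18x⁶ − 81x⁵ − 27x⁴. Remainder: 2x⁵ − 27x⁴ + 86x³ − 3x² − 39x − 9.
Step 3: lead(2x⁵ − 27x⁴ + 86x³ − 3x² − 39x − 9) ÷ lead(D) = 2x⁵ ÷ 2x² = x³. Subtract (x³)·D = 2x⁵ − 9x⁴ − 3x³. Remainder: −18x⁴ + 89x³ − 3x² − 39x − 9.
Step 4: lead(−18x⁴ + 89x³ − 3x² − 39x − 9) ÷ lead(D) = −18x⁴ ÷ 2x² = −9x². Subtract (−9x²)·D = −18x⁴ + 81x³ + 27x². Remainder: 8x³ − 30x² − 39x − 9.
Step 5: lead(8x³ − 30x² − 39x − 9) ÷ lead(D) = 8x³ ÷ 2x² = 4x. Subtract (4x)·D = 8x³ − 36x² − 12x. Remainder: 6x² − 27x − 9.
Step 6: lead(6x² − 27x − 9) ÷ lead(D) = 6x² ÷ 2x² = 3. Subtract (3)·D = 6x² − 27x − 9. Remainder: 0.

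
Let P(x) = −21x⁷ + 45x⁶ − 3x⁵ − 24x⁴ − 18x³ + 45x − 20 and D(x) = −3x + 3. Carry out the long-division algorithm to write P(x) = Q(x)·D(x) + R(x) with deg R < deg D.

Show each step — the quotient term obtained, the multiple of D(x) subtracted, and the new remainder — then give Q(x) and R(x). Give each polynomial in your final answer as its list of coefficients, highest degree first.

Step 1: lead(−21x⁷ + 45x⁶ − 3x⁵ − 24x⁴ − 18x³ + 45x − 20) ÷ lead(D) = −21x⁷ ÷ −3x = 7x⁶. Subtract (7x⁶)·D = −21x⁷ + 21x⁶. Remainder: 24x⁶ − 3x⁵ − 24x⁴ − 18x³ + 45x − 20.
Step 2: lead(24x⁶ − 3x⁵ − 24x⁴ − 18x³ + 45x − 20) ÷ lead(D) = 24x⁶ ÷ −3x = −8x⁵. Subtract (−8x⁵)·D = 24x⁶ − 24x⁵. Remainder: 21x⁵ − 24x⁴ − 18x³ + 45x − 20.
Step 3: lead(21x⁵ − 24x⁴ − 18x³ + 45x − 20) ÷ lead(D) = 21x⁵ ÷ −3x = −7x⁴. Subtract (−7x⁴)·D = 21x⁵ − 21x⁴. Remainder: −3x⁴ − 18x³ + 45x − 20.
Step 4: lead(−3x⁴ − 18x³ + 45x − 20) ÷ lead(D) = −3x⁴ ÷ −3x = x³. Subtract (x³)·D = −3x⁴ + 3x³. Remainder: −21x³ + 45x − 20.
Step 5: lead(−21x³ + 45x − 20) ÷ lead(D) = −21x³ ÷ −3x = 7x². Subtract (7x²)·D = −21x³ + 21x². Remainder: −21x² + 45x − 20.
Step 6: lead(−21x² + 45x − 20) ÷ lead(D) = −21x² ÷ −3x = 7x. Subtract (7x)·D = −21x² + 21x. Remainder: 24x − 20.
Step 7: lead(24x − 20) ÷ lead(D) = 24x ÷ −3x = −8. Subtract (−8)·D = 24x − 24. Remainder: 4.

Q = [7, -8, -7, 1, 7, 7, -8]; R = [4]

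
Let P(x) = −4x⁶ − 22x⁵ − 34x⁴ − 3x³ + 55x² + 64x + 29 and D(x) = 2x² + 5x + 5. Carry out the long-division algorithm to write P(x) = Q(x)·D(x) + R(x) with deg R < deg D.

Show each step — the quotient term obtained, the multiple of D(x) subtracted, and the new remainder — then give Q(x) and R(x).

Q(x) = −2x⁴ − 6x³ + 3x² + 6x + 5; R(x) = 9x + 4

Step 1: lead(−4x⁶ − 22x⁵ − 34x⁴ − 3x³ + 55x² + 64x + 29) ÷ lead(D) = −4x⁶ ÷ 2x² = −2x⁴. Subtract (−2x⁴)·D = −4x⁶ − 10x⁵ − 10x⁴. Remainder: −12x⁵ − 24x⁴ − 3x³ + 55x² + 64x + 29.
Step 2: lead(−12x⁵ − 24x⁴ − 3x³ + 55x² + 64x + 29) ÷ lead(D) = −12x⁵ ÷ 2x² = −6x³. Subtract (−6x³)·D = −12x⁵ − 30x⁴ − 30x³. Remainder: 6x⁴ + 27x³ + 55x² + 64x + 29.
Step 3: lead(6x⁴ + 27x³ + 55x² + 64x + 29) ÷ lead(D) = 6x⁴ ÷ 2x² = 3x². Subtract (3x²)·D = 6x⁴ + 15x³ + 15x². Remainder: 12x³ + 40x² + 64x + 29.
Step 4: lead(12x³ + 40x² + 64x + 29) ÷ lead(D) = 12x³ ÷ 2x² = 6x. Subtract (6x)·D = 12x³ + 30x² + 30x. Remainder: 10x² + 34x + 29.
Step 5: lead(10x² + 34x + 29) ÷ lead(D) = 10x² ÷ 2x² = 5. Subtract (5)·D = 10x² + 25x + 25. Remainder: 9x + 4.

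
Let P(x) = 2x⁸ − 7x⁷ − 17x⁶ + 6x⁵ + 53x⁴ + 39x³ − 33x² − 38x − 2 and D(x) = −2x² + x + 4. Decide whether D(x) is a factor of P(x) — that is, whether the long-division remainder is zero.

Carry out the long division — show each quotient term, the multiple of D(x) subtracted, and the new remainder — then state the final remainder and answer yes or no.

Step 1: lead(2x⁸ − 7x⁷ − 17x⁶ + 6x⁵ + 53x⁴ + 39x³ − 33x² − 38x − 2) ÷ lead(D) = 2x⁸ ÷ −2x² = −x⁶. Subtract (−x⁶)·D = 2x⁸ − x⁷ − 4x⁶. Remainder: −6x⁷ − 13x⁶ + 6x⁵ + 53x⁴ + 39x³ − 33x² − 38x − 2.
Step 2: lead(−6x⁷ − 13x⁶ + 6x⁵ + 53x⁴ + 39x³ − 33x² − 38x − 2) ÷ lead(D) = −6x⁷ ÷ −2x² = 3x⁵. Subtract (3x⁵)·D = −6x⁷ + 3x⁶ + 12x⁵. Remainder: −16x⁶ − 6x⁵ + 53x⁴ + 39x³ − 33x² − 38x − 2.
Step 3: lead(−16x⁶ − 6x⁵ + 53x⁴ + 39x³ − 33x² − 38x − 2) ÷ lead(D) = −16x⁶ ÷ −2x² = 8x⁴. Subtract (8x⁴)·D = −16x⁶ + 8x⁵ + 32x⁴. Remainder: −14x⁵ + 21x⁴ + 39x³ − 33x² − 38x − 2.
Step 4: lead(−14x⁵ + 21x⁴ + 39x³ − 33x² − 38x − 2) ÷ lead(D) = −14x⁵ ÷ −2x² = 7x³. Subtract (7x³)·D = −14x⁵ + 7x⁴ + 28x³. Remainder: 14x⁴ + 11x³ − 33x² − 38x − 2.
Step 5: lead(14x⁴ + 11x³ − 33x² − 38x − 2) ÷ lead(D) = 14x⁴ ÷ −2x² = −7x². Subtract (−7x²)·D = 14x⁴ − 7x³ − 28x². Remainder: 18x³ − 5x² − 38x − 2.
Step 6: lead(18x³ − 5x² − 38x − 2) ÷ lead(D) = 18x³ ÷ −2x² = −9x. Subtract (−9x)·D = 18x³ − 9x² − 36x. Remainder: 4x² − 2x − 2.
Step 7: lead(4x² − 2x − 2) ÷ lead(D) = 4x² ÷ −2x² = −2. Subtract (−2)·D = 4x² − 2x − 8. Remainder: 6.

R(x) = 6, so D(x) is not a factor of P(x). no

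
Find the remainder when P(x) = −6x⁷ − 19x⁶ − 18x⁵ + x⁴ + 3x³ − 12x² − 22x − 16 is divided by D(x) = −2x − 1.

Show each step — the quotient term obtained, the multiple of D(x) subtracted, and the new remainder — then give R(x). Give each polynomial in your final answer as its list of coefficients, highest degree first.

R = [-8]

Step 1: lead(−6x⁷ − 19x⁶ − 18x⁵ + x⁴ + 3x³ − 12x² − 22x − 16) ÷ lead(D) = −6x⁷ ÷ −2x = 3x⁶. Subtract (3x⁶)·D = −6x⁷ − 3x⁶. Remainder: −16x⁶ − 18x⁵ + x⁴ + 3x³ − 12x² − 22x − 16.
Step 2: lead(−16x⁶ − 18x⁵ + x⁴ + 3x³ − 12x² − 22x − 16) ÷ lead(D) = −16x⁶ ÷ −2x = 8x⁵. Subtract (8x⁵)·D = −16x⁶ − 8x⁵. Remainder: −10x⁵ + x⁴ + 3x³ − 12x² − 22x − 16.
Step 3: lead(−10x⁵ + x⁴ + 3x³ − 12x² − 22x − 16) ÷ lead(D) = −10x⁵ ÷ −2x = 5x⁴. Subtract (5x⁴)·D = −10x⁵ − 5x⁴. Remainder: 6x⁴ + 3x³ − 12x² − 22x − 16.
Step 4: lead(6x⁴ + 3x³ − 12x² − 22x − 16) ÷ lead(D) = 6x⁴ ÷ −2x = −3x³. Subtract (−3x³)·D = 6x⁴ + 3x³. Remainder: −12x² − 22x − 16.
Step 5: lead(−12x² − 22x − 16) ÷ lead(D) = −12x² ÷ −2x = 6x. Subtract (6x)·D = −12x² − 6x. Remainder: −16x − 16.
Step 6: lead(−16x − 16) ÷ lead(D) = −16x ÷ −2x = 8. Subtract (8)·D = −16x − 8. Remainder: −8.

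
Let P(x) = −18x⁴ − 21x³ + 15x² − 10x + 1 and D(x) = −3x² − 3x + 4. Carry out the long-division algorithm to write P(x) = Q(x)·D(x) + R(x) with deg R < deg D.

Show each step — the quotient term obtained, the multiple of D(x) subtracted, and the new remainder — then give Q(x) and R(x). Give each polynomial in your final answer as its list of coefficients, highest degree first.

Step 1: lead(−18x⁴ − 21x³ + 15x² − 10x + 1) ÷ lead(D) = −18x⁴ ÷ −3x² = 6x². Subtract (6x²)·D = −18x⁴ − 18x³ + 24x². Remainder: −3x³ − 9x² − 10x + 1.
Step 2: lead(−3x³ − 9x² − 10x + 1) ÷ lead(D) = −3x³ ÷ −3x² = x. Subtract (x)·D = −3x³ − 3x² + 4x. Remainder: −6x² − 14x + 1.
Step 3: lead(−6x² − 14x + 1) ÷ lead(D) = −6x² ÷ −3x² = 2. Subtract (2)·D = −6x² − 6x + 8. Remainder: −8x − 7.

Q = [6, 1, 2]; R = [-8, -7]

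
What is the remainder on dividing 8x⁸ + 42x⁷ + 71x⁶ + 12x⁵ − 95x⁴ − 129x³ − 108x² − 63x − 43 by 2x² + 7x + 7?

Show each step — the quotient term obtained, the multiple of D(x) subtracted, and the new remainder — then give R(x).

Step 1: lead(8x⁸ + 42x⁷ + 71x⁶ + 12x⁵ − 95x⁴ − 129x³ − 108x² − 63x − 43) ÷ lead(D) = 8x⁸ ÷ 2x² = 4x⁶. Subtract (4x⁶)·D = 8x⁸ + 28x⁷ + 28x⁶. Remainder: 14x⁷ + 43x⁶ + 12x⁵ − 95x⁴ − 129x³ − 108x² − 63x − 43.
Step 2: lead(14x⁷ + 43x⁶ + 12x⁵ − 95x⁴ − 129x³ − 108x² − 63x − 43) ÷ lead(D) = 14x⁷ ÷ 2x² = 7x⁵. Subtract (7x⁵)·D = 14x⁷ + 49x⁶ + 49x⁵. Remainder: −6x⁶ − 37x⁵ − 95x⁴ − 129x³ − 108x² − 63x − 43.
Step 3: lead(−6x⁶ − 37x⁵ − 95x⁴ − 129x³ − 108x² − 63x − 43) ÷ lead(D) = −6x⁶ ÷ 2x² = −3x⁴. Subtract (−3x⁴)·D = −6x⁶ − 21x⁵ − 21x⁴. Remainder: −16x⁵ − 74x⁴ − 129x³ − 108x² − 63x − 43.
Step 4: lead(−16x⁵ − 74x⁴ − 129x³ − 108x² − 63x − 43) ÷ lead(D) = −16x⁵ ÷ 2x² = −8x³. Subtract (−8x³)·D = −16x⁵ − 56x⁴ − 56x³. Remainder: −18x⁴ − 73x³ − 108x² − 63x − 43.
Step 5: lead(−18x⁴ − 73x³ − 108x² − 63x − 43) ÷ lead(D) = −18x⁴ ÷ 2x² = −9x². Subtract (−9x²)·D = −18x⁴ − 63x³ − 63x². Remainder: −10x³ − 45x² − 63x − 43.
Step 6: lead(−10x³ − 45x² − 63x − 43) ÷ lead(D) = −10x³ ÷ 2x² = −5x. Subtract (−5x)·D = −10x³ − 35x² − 35x. Remainder: −10x² − 28x − 43.
Step 7: lead(−10x² − 28x − 43) ÷ lead(D) = −10x² ÷ 2x² = −5. Subtract (−5)·D = −10x² − 35x − 35. Remainder: 7x − 8.

R(x) = 7x − 8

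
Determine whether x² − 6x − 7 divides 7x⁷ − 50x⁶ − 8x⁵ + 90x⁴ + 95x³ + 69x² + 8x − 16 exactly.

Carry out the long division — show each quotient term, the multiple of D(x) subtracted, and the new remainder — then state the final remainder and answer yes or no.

Step 1: lead(7x⁷ − 50x⁶ − 8x⁵ + 90x⁴ + 95x³ + 69x² + 8x − 16) ÷ lead(D) = 7x⁷ ÷ x² = 7x⁵. Subtract (7x⁵)·D = 7x⁷ − 42x⁶ − 49x⁵. Remainder: −8x⁶ + 41x⁵ + 90x⁴ + 95x³ + 69x² + 8x − 16.
Step 2: lead(−8x⁶ + 41x⁵ + 90x⁴ + 95x³ + 69x² + 8x − 16) ÷ lead(D) = −8x⁶ ÷ x² = −8x⁴. Subtract (−8x⁴)·D = −8x⁶ + 48x⁵ + 56x⁴. Remainder: −7x⁵ + 34x⁴ + 95x³ + 69x² + 8x − 16.
Step 3: lead(−7x⁵ + 34x⁴ + 95x³ + 69x² + 8x − 16) ÷ lead(D) = −7x⁵ ÷ x² = −7x³. Subtract (−7x³)·D = −7x⁵ + 42x⁴ + 49x³. Remainder: −8x⁴ + 46x³ + 69x² + 8x − 16.
Step 4: lead(−8x⁴ + 46x³ + 69x² + 8x − 16) ÷ lead(D) = −8x⁴ ÷ x² = −8x². Subtract (−8x²)·D = −8x⁴ + 48x³ + 56x². Remainder: −2x³ + 13x² + 8x − 16.
Step 5: lead(−2x³ + 13x² + 8x − 16) ÷ lead(D) = −2x³ ÷ x² = −2x. Subtract (−2x)·D = −2x³ + 12x² + 14x. Remainder: x² − 6x − 16.
Step 6: lead(x² − 6x − 16) ÷ lead(D) = x² ÷ x² = 1. Subtract (1)·D = x² − 6x − 7. Remainder: −9.

R(x) = −9, so D(x) is not a factor of P(x). no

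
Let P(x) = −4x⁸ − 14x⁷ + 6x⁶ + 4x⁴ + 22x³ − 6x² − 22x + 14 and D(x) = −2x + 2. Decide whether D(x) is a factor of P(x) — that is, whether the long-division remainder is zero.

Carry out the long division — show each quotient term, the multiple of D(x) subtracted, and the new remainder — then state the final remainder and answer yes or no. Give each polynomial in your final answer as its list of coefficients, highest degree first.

R = [0], so D(x) is a factor of P(x). yes

Step 1: lead(−4x⁸ − 14x⁷ + 6x⁶ + 4x⁴ + 22x³ − 6x² − 22x + 14) ÷ lead(D) = −4x⁸ ÷ −2x = 2x⁷. Subtract (2x⁷)·D = −4x⁸ + 4x⁷. Remainder: −18x⁷ + 6x⁶ + 4x⁴ + 22x³ − 6x² − 22x + 14.
Step 2: lead(−18x⁷ + 6x⁶ + 4x⁴ + 22x³ − 6x² − 22x + 14) ÷ lead(D) = −18x⁷ ÷ −2x = 9x⁶. Subtract (9x⁶)·D = −18x⁷ + 18x⁶. Remainder: −12x⁶ + 4x⁴ + 22x³ − 6x² − 22x + 14.
Step 3: lead(−12x⁶ + 4x⁴ + 22x³ − 6x² − 22x + 14) ÷ lead(D) = −12x⁶ ÷ −2x = 6x⁵. Subtract (6x⁵)·D = −12x⁶ + 12x⁵. Remainder: −12x⁵ + 4x⁴ + 22x³ − 6x² − 22x + 14.
Step 4: lead(−12x⁵ + 4x⁴ + 22x³ − 6x² − 22x + 14) ÷ lead(D) = −12x⁵ ÷ −2x = 6x⁴. Subtract (6x⁴)·D = −12x⁵ + 12x⁴. Remainder: −8x⁴ + 22x³ − 6x² − 22x + 14.
Step 5: lead(−8x⁴ + 22x³ − 6x² − 22x + 14) ÷ lead(D) = −8x⁴ ÷ −2x = 4x³. Subtract (4x³)·D = −8x⁴ + 8x³. Remainder: 14x³ − 6x² − 22x + 14.
Step 6: lead(14x³ − 6x² − 22x + 14) ÷ lead(D) = 14x³ ÷ −2x = −7x². Subtract (−7x²)·D = 14x³ − 14x². Remainder: 8x² − 22x + 14.
Step 7: lead(8x² − 22x + 14) ÷ lead(D) = 8x² ÷ −2x = −4x. Subtract (−4x)·D = 8x² − 8x. Remainder: −14x + 14.
Step 8: lead(−14x + 14) ÷ lead(D) = −14x ÷ −2x = 7. Subtract (7)·D = −14x + 14. Remainder: 0.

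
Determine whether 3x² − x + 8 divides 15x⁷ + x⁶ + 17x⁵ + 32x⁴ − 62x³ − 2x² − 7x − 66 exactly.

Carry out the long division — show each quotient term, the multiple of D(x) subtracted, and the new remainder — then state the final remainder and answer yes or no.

Step 1: lead(15x⁷ + x⁶ + 17x⁵ + 32x⁴ − 62x³ − 2x² − 7x − 66) ÷ lead(D) = 15x⁷ ÷ 3x² = 5x⁵. Subtract (5x⁵)·D = 15x⁷ − 5x⁶ + 40x⁵. Remainder: 6x⁶ − 23x⁵ + 32x⁴ − 62x³ − 2x² − 7x − 66.
Step 2: lead(6x⁶ − 23x⁵ + 32x⁴ − 62x³ − 2x² − 7x − 66) ÷ lead(D) = 6x⁶ ÷ 3x² = 2x⁴. Subtract (2x⁴)·D = 6x⁶ − 2x⁵ + 16x⁴. Remainder: −21x⁵ + 16x⁴ − 62x³ − 2x² − 7x − 66.
Step 3: lead(−21x⁵ + 16x⁴ − 62x³ − 2x² − 7x − 66) ÷ lead(D) = −21x⁵ ÷ 3x² = −7x³. Subtract (−7x³)·D = −21x⁵ + 7x⁴ − 56x³. Remainder: 9x⁴ − 6x³ − 2x² − 7x − 66.
Step 4: lead(9x⁴ − 6x³ − 2x² − 7x − 66) ÷ lead(D) = 9x⁴ ÷ 3x² = 3x². Subtract (3x²)·D = 9x⁴ − 3x³ + 24x². Remainder: −3x³ − 26x² − 7x − 66.
Step 5: lead(−3x³ − 26x² − 7x − 66) ÷ lead(D) = −3x³ ÷ 3x² = −x. Subtract (−x)·D = −3x³ + x² − 8x. Remainder: −27x² + x − 66.
Step 6: lead(−27x² + x − 66) ÷ lead(D) = −27x² ÷ 3x² = −9. Subtract (−9)·D = −27x² + 9x − 72. Remainder: −8x + 6.

R(x) = −8x + 6, so D(x) is not a factor of P(x). no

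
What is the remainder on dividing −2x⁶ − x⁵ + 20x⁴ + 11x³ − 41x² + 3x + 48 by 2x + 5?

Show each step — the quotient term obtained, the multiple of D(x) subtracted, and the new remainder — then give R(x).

R(x) = 3

Step 1: lead(−2x⁶ − x⁵ + 20x⁴ + 11x³ − 41x² + 3x + 48) ÷ lead(D) = −2x⁶ ÷ 2x = −x⁵. Subtract (−x⁵)·D = −2x⁶ − 5x⁵. Remainder: 4x⁵ + 20x⁴ + 11x³ − 41x² + 3x + 48.
Step 2: lead(4x⁵ + 20x⁴ + 11x³ − 41x² + 3x + 48) ÷ lead(D) = 4x⁵ ÷ 2x = 2x⁴. Subtract (2x⁴)·D = 4x⁵ + 10x⁴. Remainder: 10x⁴ + 11x³ − 41x² + 3x + 48.
Step 3: lead(10x⁴ + 11x³ − 41x² + 3x + 48) ÷ lead(D) = 10x⁴ ÷ 2x = 5x³. Subtract (5x³)·D = 10x⁴ + 25x³. Remainder: −14x³ − 41x² + 3x + 48.
Step 4: lead(−14x³ − 41x² + 3x + 48) ÷ lead(D) = −14x³ ÷ 2x = −7x². Subtract (−7x²)·D = −14x³ − 35x². Remainder: −6x² + 3x + 48.
Step 5: lead(−6x² + 3x + 48) ÷ lead(D) = −6x² ÷ 2x = −3x. Subtract (−3x)·D = −6x² − 15x. Remainder: 18x + 48.
Step 6: lead(18x + 48) ÷ lead(D) = 18x ÷ 2x = 9. Subtract (9)·D = 18x + 45. Remainder: 3.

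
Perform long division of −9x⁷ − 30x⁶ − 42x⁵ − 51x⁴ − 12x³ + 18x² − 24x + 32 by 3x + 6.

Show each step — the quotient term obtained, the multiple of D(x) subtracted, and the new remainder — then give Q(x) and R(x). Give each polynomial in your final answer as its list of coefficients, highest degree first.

Q = [-3, -4, -6, -5, 6, -6, 4]; R = [8]

Step 1: lead(−9x⁷ − 30x⁶ − 42x⁵ − 51x⁴ − 12x³ + 18x² − 24x + 32) ÷ lead(D) = −9x⁷ ÷ 3x = −3x⁶. Subtract (−3x⁶)·D = −9x⁷ − 18x⁶. Remainder: −12x⁶ − 42x⁵ − 51x⁴ − 12x³ + 18x² − 24x + 32.
Step 2: lead(−12x⁶ − 42x⁵ − 51x⁴ − 12x³ + 18x² − 24x + 32) ÷ lead(D) = −12x⁶ ÷ 3x = −4x⁵. Subtract (−4x⁵)·D = −12x⁶ − 24x⁵. Remainder: −18x⁵ − 51x⁴ − 12x³ + 18x² − 24x + 32.
Step 3: lead(−18x⁵ − 51x⁴ − 12x³ + 18x² − 24x + 32) ÷ lead(D) = −18x⁵ ÷ 3x = −6x⁴. Subtract (−6x⁴)·D = −18x⁵ − 36x⁴. Remainder: −15x⁴ − 12x³ + 18x² − 24x + 32.
Step 4: lead(−15x⁴ − 12x³ + 18x² − 24x + 32) ÷ lead(D) = −15x⁴ ÷ 3x = −5x³. Subtract (−5x³)·D = −15x⁴ − 30x³. Remainder: 18x³ + 18x² − 24x + 32.
Step 5: lead(18x³ + 18x² − 24x + 32) ÷ lead(D) = 18x³ ÷ 3x = 6x². Subtract (6x²)·D = 18x³ + 36x². Remainder: −18x² − 24x + 32.
Step 6: lead(−18x² − 24x + 32) ÷ lead(D) = −18x² ÷ 3x = −6x. Subtract (−6x)·D = −18x² − 36x. Remainder: 12x + 32.
Step 7: lead(12x + 32) ÷ lead(D) = 12x ÷ 3x = 4. Subtract (4)·D = 12x + 24. Remainder: 8.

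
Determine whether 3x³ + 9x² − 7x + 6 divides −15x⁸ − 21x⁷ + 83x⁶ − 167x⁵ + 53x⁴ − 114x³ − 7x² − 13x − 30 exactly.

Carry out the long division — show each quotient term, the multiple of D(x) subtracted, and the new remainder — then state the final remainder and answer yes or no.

Step 1: lead(−15x⁸ − 21x⁷ + 83x⁶ − 167x⁵ + 53x⁴ − 114x³ − 7x² − 13x − 30) ÷ lead(D) = −15x⁸ ÷ 3x³ = −5x⁵. Subtract (−5x⁵)·D = −15x⁸ − 45x⁷ + 35x⁶ − 30x⁵. Remainder: 24x⁷ + 48x⁶ − 137x⁵ + 53x⁴ − 114x³ − 7x² − 13x − 30.
Step 2: lead(24x⁷ + 48x⁶ − 137x⁵ + 53x⁴ − 114x³ − 7x² − 13x − 30) ÷ lead(D) = 24x⁷ ÷ 3x³ = 8x⁴. Subtract (8x⁴)·D = 24x⁷ + 72x⁶ − 56x⁵ + 48x⁴. Remainder: −24x⁶ − 81x⁵ + 5x⁴ − 114x³ − 7x² − 13x − 30.
Step 3: lead(−24x⁶ − 81x⁵ + 5x⁴ − 114x³ − 7x² − 13x − 30) ÷ lead(D) = −24x⁶ ÷ 3x³ = −8x³. Subtract (−8x³)·D = −24x⁶ − 72x⁵ + 56x⁴ − 48x³. Remainder: −9x⁵ − 51x⁴ − 66x³ − 7x² − 13x − 30.
Step 4: lead(−9x⁵ − 51x⁴ − 66x³ − 7x² − 13x − 30) ÷ lead(D) = −9x⁵ ÷ 3x³ = −3x². Subtract (−3x²)·D = −9x⁵ − 27x⁴ + 21x³ − 18x². Remainder: −24x⁴ − 87x³ + 11x² − 13x − 30.
Step 5: lead(−24x⁴ − 87x³ + 11x² − 13x − 30) ÷ lead(D) = −24x⁴ ÷ 3x³ = −8x. Subtract (−8x)·D = −24x⁴ − 72x³ + 56x² − 48x. Remainder: −15x³ − 45x² + 35x − 30.
Step 6: lead(−15x³ − 45x² + 35x − 30) ÷ lead(D) = −15x³ ÷ 3x³ = −5. Subtract (−5)·D = −15x³ − 45x² + 35x − 30. Remainder: 0.

R(x) = 0, so D(x) is a factor of P(x). yes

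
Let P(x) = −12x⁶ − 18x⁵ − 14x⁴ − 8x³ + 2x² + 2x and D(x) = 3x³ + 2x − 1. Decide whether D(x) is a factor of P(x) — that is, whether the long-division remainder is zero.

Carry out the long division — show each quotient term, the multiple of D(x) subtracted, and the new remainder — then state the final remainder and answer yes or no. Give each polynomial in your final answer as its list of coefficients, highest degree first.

R = [0], so D(x) is a factor of P(x). yes

Step 1: lead(−12x⁶ − 18x⁵ − 14x⁴ − 8x³ + 2x² + 2x) ÷ lead(D) = −12x⁶ ÷ 3x³ = −4x³. Subtract (−4x³)·D = −12x⁶ − 8x⁴ + 4x³. Remainder: −18x⁵ − 6x⁴ − 12x³ + 2x² + 2x.
Step 2: lead(−18x⁵ − 6x⁴ − 12x³ + 2x² + 2x) ÷ lead(D) = −18x⁵ ÷ 3x³ = −6x². Subtract (−6x²)·D = −18x⁵ − 12x³ + 6x². Remainder: −6x⁴ − 4x² + 2x.
Step 3: lead(−6x⁴ − 4x² + 2x) ÷ lead(D) = −6x⁴ ÷ 3x³ = −2x. Subtract (−2x)·D = −6x⁴ − 4x² + 2x. Remainder: 0.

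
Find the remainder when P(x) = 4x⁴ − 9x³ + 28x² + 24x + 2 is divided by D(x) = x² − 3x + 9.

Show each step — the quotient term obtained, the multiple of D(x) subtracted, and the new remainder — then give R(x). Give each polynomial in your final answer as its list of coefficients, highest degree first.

R = [-7]

Step 1: lead(4x⁴ − 9x³ + 28x² + 24x + 2) ÷ lead(D) = 4x⁴ ÷ x² = 4x². Subtract (4x²)·D = 4x⁴ − 12x³ + 36x². Remainder: 3x³ − 8x² + 24x + 2.
Step 2: lead(3x³ − 8x² + 24x + 2) ÷ lead(D) = 3x³ ÷ x² = 3x. Subtract (3x)·D = 3x³ − 9x² + 27x. Remainder: x² − 3x + 2.
Step 3: lead(x² − 3x + 2) ÷ lead(D) = x² ÷ x² = 1. Subtract (1)·D = x² − 3x + 9. Remainder: −7.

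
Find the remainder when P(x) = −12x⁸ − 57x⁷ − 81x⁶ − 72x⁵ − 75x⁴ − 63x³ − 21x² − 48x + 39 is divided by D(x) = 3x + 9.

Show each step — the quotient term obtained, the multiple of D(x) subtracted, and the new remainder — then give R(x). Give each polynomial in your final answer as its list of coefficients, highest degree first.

Step 1: lead(−12x⁸ − 57x⁷ − 81x⁶ − 72x⁵ − 75x⁴ − 63x³ − 21x² − 48x + 39) ÷ lead(D) = −12x⁸ ÷ 3x = −4x⁷. Subtract (−4x⁷)·D = −12x⁸ − 36x⁷. Remainder: −21x⁷ − 81x⁶ − 72x⁵ − 75x⁴ − 63x³ − 21x² − 48x + 39.
Step 2: lead(−21x⁷ − 81x⁶ − 72x⁵ − 75x⁴ − 63x³ − 21x² − 48x + 39) ÷ lead(D) = −21x⁷ ÷ 3x = −7x⁶. Subtract (−7x⁶)·D = −21x⁷ − 63x⁶. Remainder: −18x⁶ − 72x⁵ − 75x⁴ − 63x³ − 21x² − 48x + 39.
Step 3: lead(−18x⁶ − 72x⁵ − 75x⁴ − 63x³ − 21x² − 48x + 39) ÷ lead(D) = −18x⁶ ÷ 3x = −6x⁵. Subtract (−6x⁵)·D = −18x⁶ − 54x⁵. Remainder: −18x⁵ − 75x⁴ − 63x³ − 21x² − 48x + 39.
Step 4: lead(−18x⁵ − 75x⁴ − 63x³ − 21x² − 48x + 39) ÷ lead(D) = −18x⁵ ÷ 3x = −6x⁴. Subtract (−6x⁴)·D = −18x⁵ − 54x⁴. Remainder: −21x⁴ − 63x³ − 21x² − 48x + 39.
Step 5: lead(−21x⁴ − 63x³ − 21x² − 48x + 39) ÷ lead(D) = −21x⁴ ÷ 3x = −7x³. Subtract (−7x³)·D = −21x⁴ − 63x³. Remainder: −21x² − 48x + 39.
Step 6: lead(−21x² − 48x + 39) ÷ lead(D) = −21x² ÷ 3x = −7x. Subtract (−7x)·D = −21x² − 63x. Remainder: 15x + 39.
Step 7: lead(15x + 39) ÷ lead(D) = 15x ÷ 3x = 5. Subtract (5)·D = 15x + 45. Remainder: −6.

R = [-6]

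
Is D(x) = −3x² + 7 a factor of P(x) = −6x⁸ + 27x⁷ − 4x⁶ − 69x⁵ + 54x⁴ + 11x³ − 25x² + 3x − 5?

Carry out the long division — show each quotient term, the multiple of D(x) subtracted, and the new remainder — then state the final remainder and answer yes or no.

R(x) = −4x + 2, so D(x) is not a factor of P(x). no

Step 1: lead(−6x⁸ + 27x⁷ − 4x⁶ − 69x⁵ + 54x⁴ + 11x³ − 25x² + 3x − 5) ÷ lead(D) = −6x⁸ ÷ −3x² = 2x⁶. Subtract (2x⁶)·D = −6x⁸ + 14x⁶. Remainder: 27x⁷ − 18x⁶ − 69x⁵ + 54x⁴ + 11x³ − 25x² + 3x − 5.
Step 2: lead(27x⁷ − 18x⁶ − 69x⁵ + 54x⁴ + 11x³ − 25x² + 3x − 5) ÷ lead(D) = 27x⁷ ÷ −3x² = −9x⁵. Subtract (−9x⁵)·D = 27x⁷ − 63x⁵. Remainder: −18x⁶ − 6x⁵ + 54x⁴ + 11x³ − 25x² + 3x − 5.
Step 3: lead(−18x⁶ − 6x⁵ + 54x⁴ + 11x³ − 25x² + 3x − 5) ÷ lead(D) = −18x⁶ ÷ −3x² = 6x⁴. Subtract (6x⁴)·D = −18x⁶ + 42x⁴. Remainder: −6x⁵ + 12x⁴ + 11x³ − 25x² + 3x − 5.
Step 4: lead(−6x⁵ + 12x⁴ + 11x³ − 25x² + 3x − 5) ÷ lead(D) = −6x⁵ ÷ −3x² = 2x³. Subtract (2x³)·D = −6x⁵ + 14x³. Remainder: 12x⁴ − 3x³ − 25x² + 3x − 5.
Step 5: lead(12x⁴ − 3x³ − 25x² + 3x − 5) ÷ lead(D) = 12x⁴ ÷ −3x² = −4x². Subtract (−4x²)·D = 12x⁴ − 28x². Remainder: −3x³ + 3x² + 3x − 5.
Step 6: lead(−3x³ + 3x² + 3x − 5) ÷ lead(D) = −3x³ ÷ −3x² = x. Subtract (x)·D = −3x³ + 7x. Remainder: 3x² − 4x − 5.
Step 7: lead(3x² − 4x − 5) ÷ lead(D) = 3x² ÷ −3x² = −1. Subtract (−1)·D = 3x² − 7. Remainder: −4x + 2.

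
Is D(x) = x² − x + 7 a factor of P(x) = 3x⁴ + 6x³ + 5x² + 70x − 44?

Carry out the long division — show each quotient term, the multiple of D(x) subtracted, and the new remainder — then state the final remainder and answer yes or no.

R(x) = 5, so D(x) is not a factor of P(x). no

Step 1: lead(3x⁴ + 6x³ + 5x² + 70x − 44) ÷ lead(D) = 3x⁴ ÷ x² = 3x². Subtract (3x²)·D = 3x⁴ − 3x³ + 21x². Remainder: 9x³ − 16x² + 70x − 44.
Step 2: lead(9x³ − 16x² + 70x − 44) ÷ lead(D) = 9x³ ÷ x² = 9x. Subtract (9x)·D = 9x³ − 9x² + 63x. Remainder: −7x² + 7x − 44.
Step 3: lead(−7x² + 7x − 44) ÷ lead(D) = −7x² ÷ x² = −7. Subtract (−7)·D = −7x² + 7x − 49. Remainder: 5.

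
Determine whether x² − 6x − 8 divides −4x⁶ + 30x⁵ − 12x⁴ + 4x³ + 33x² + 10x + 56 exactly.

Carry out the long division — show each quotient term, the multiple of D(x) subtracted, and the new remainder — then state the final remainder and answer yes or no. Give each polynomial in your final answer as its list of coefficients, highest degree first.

Step 1: lead(−4x⁶ + 30x⁵ − 12x⁴ + 4x³ + 33x² + 10x + 56) ÷ lead(D) = −4x⁶ ÷ x² = −4x⁴. Subtract (−4x⁴)·D = −4x⁶ + 24x⁵ + 32x⁴. Remainder: 6x⁵ − 44x⁴ + 4x³ + 33x² + 10x + 56.
Step 2: lead(6x⁵ − 44x⁴ + 4x³ + 33x² + 10x + 56) ÷ lead(D) = 6x⁵ ÷ x² = 6x³. Subtract (6x³)·D = 6x⁵ − 36x⁴ − 48x³. Remainder: −8x⁴ + 52x³ + 33x² + 10x + 56.
Step 3: lead(−8x⁴ + 52x³ + 33x² + 10x + 56) ÷ lead(D) = −8x⁴ ÷ x² = −8x². Subtract (−8x²)·D = −8x⁴ + 48x³ + 64x². Remainder: 4x³ − 31x² + 10x + 56.
Step 4: lead(4x³ − 31x² + 10x + 56) ÷ lead(D) = 4x³ ÷ x² = 4x. Subtract (4x)·D = 4x³ − 24x² − 32x. Remainder: −7x² + 42x + 56.
Step 5: lead(−7x² + 42x + 56) ÷ lead(D) = −7x² ÷ x² = −7. Subtract (−7)·D = −7x² + 42x + 56. Remainder: 0.

R = [0], so D(x) is a factor of P(x). yes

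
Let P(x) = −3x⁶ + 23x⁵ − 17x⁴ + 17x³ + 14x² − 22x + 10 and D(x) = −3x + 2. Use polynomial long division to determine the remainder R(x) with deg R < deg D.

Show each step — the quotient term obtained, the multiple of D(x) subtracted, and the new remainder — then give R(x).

Step 1: lead(−3x⁶ + 23x⁵ − 17x⁴ + 17x³ + 14x² − 22x + 10) ÷ lead(D) = −3x⁶ ÷ −3x = x⁵. Subtract (x⁵)·D = −3x⁶ + 2x⁵. Remainder: 21x⁵ − 17x⁴ + 17x³ + 14x² − 22x + 10.
Step 2: lead(21x⁵ − 17x⁴ + 17x³ + 14x² − 22x + 10) ÷ lead(D) = 21x⁵ ÷ −3x = −7x⁴. Subtract (−7x⁴)·D = 21x⁵ − 14x⁴. Remainder: −3x⁴ + 17x³ + 14x² − 22x + 10.
Step 3: lead(−3x⁴ + 17x³ + 14x² − 22x + 10) ÷ lead(D) = −3x⁴ ÷ −3x = x³. Subtract (x³)·D = −3x⁴ + 2x³. Remainder: 15x³ + 14x² − 22x + 10.
Step 4: lead(15x³ + 14x² − 22x + 10) ÷ lead(D) = 15x³ ÷ −3x = −5x². Subtract (−5x²)·D = 15x³ − 10x². Remainder: 24x² − 22x + 10.
Step 5: lead(24x² − 22x + 10) ÷ lead(D) = 24x² ÷ −3x = −8x. Subtract (−8x)·D = 24x² − 16x. Remainder: −6x + 10.
Step 6: lead(−6x + 10) ÷ lead(D) = −6x ÷ −3x = 2. Subtract (2)·D = −6x + 4. Remainder: 6.

R(x) = 6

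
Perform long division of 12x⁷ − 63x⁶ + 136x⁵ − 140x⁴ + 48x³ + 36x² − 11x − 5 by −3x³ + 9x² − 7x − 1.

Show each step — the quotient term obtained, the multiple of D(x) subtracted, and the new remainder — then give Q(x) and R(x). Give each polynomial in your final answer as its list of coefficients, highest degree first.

Step 1: lead(12x⁷ − 63x⁶ + 136x⁵ − 140x⁴ + 48x³ + 36x² − 11x − 5) ÷ lead(D) = 12x⁷ ÷ −3x³ = −4x⁴. Subtract (−4x⁴)·D = 12x⁷ − 36x⁶ + 28x⁵ + 4x⁴. Remainder: −27x⁶ + 108x⁵ − 144x⁴ + 48x³ + 36x² − 11x − 5.
Step 2: lead(−27x⁶ + 108x⁵ − 144x⁴ + 48x³ + 36x² − 11x − 5) ÷ lead(D) = −27x⁶ ÷ −3x³ = 9x³. Subtract (9x³)·D = −27x⁶ + 81x⁵ − 63x⁴ − 9x³. Remainder: 27x⁵ − 81x⁴ + 57x³ + 36x² − 11x − 5.
Step 3: lead(27x⁵ − 81x⁴ + 57x³ + 36x² − 11x − 5) ÷ lead(D) = 27x⁵ ÷ −3x³ = −9x². Subtract (−9x²)·D = 27x⁵ − 81x⁴ + 63x³ + 9x². Remainder: −6x³ + 27x² − 11x − 5.
Step 4: lead(−6x³ + 27x² − 11x − 5) ÷ lead(D) = −6x³ ÷ −3x³ = 2. Subtract (2)·D = −6x³ + 18x² − 14x − 2. Remainder: 9x² + 3x − 3.

Q = [-4, 9, -9, 0, 2]; R = [9, 3, -3]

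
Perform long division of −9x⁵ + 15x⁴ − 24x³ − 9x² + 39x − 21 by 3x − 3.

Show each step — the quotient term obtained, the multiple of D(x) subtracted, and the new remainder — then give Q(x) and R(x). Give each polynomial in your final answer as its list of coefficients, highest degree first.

Step 1: lead(−9x⁵ + 15x⁴ − 24x³ − 9x² + 39x − 21) ÷ lead(D) = −9x⁵ ÷ 3x = −3x⁴. Subtract (−3x⁴)·D = −9x⁵ + 9x⁴. Remainder: 6x⁴ − 24x³ − 9x² + 39x − 21.
Step 2: lead(6x⁴ − 24x³ − 9x² + 39x − 21) ÷ lead(D) = 6x⁴ ÷ 3x = 2x³. Subtract (2x³)·D = 6x⁴ − 6x³. Remainder: −18x³ − 9x² + 39x − 21.
Step 3: lead(−18x³ − 9x² + 39x − 21) ÷ lead(D) = −18x³ ÷ 3x = −6x². Subtract (−6x²)·D = −18x³ + 18x². Remainder: −27x² + 39x − 21.
Step 4: lead(−27x² + 39x − 21) ÷ lead(D) = −27x² ÷ 3x = −9x. Subtract (−9x)·D = −27x² + 27x. Remainder: 12x − 21.
Step 5: lead(12x − 21) ÷ lead(D) = 12x ÷ 3x = 4. Subtract (4)·D = 12x − 12. Remainder: −9.

Q = [-3, 2, -6, -9, 4]; R = [-9]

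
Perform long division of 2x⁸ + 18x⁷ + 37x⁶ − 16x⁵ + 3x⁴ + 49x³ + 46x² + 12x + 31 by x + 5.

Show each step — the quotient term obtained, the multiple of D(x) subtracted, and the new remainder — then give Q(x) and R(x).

Step 1: lead(2x⁸ + 18x⁷ + 37x⁶ − 16x⁵ + 3x⁴ + 49x³ + 46x² + 12x + 31) ÷ lead(D) = 2x⁸ ÷ x = 2x⁷. Subtract (2x⁷)·D = 2x⁸ + 10x⁷. Remainder: 8x⁷ + 37x⁶ − 16x⁵ + 3x⁴ + 49x³ + 46x² + 12x + 31.
Step 2: lead(8x⁷ + 37x⁶ − 16x⁵ + 3x⁴ + 49x³ + 46x² + 12x + 31) ÷ lead(D) = 8x⁷ ÷ x = 8x⁶. Subtract (8x⁶)·D = 8x⁷ + 40x⁶. Remainder: −3x⁶ − 16x⁵ + 3x⁴ + 49x³ + 46x² + 12x + 31.
Step 3: lead(−3x⁶ − 16x⁵ + 3x⁴ + 49x³ + 46x² + 12x + 31) ÷ lead(D) = −3x⁶ ÷ x = −3x⁵. Subtract (−3x⁵)·D = −3x⁶ − 15x⁵. Remainder: −x⁵ + 3x⁴ + 49x³ + 46x² + 12x + 31.
Step 4: lead(−x⁵ + 3x⁴ + 49x³ + 46x² + 12x + 31) ÷ lead(D) = −x⁵ ÷ x = −x⁴. Subtract (−x⁴)·D = −x⁵ − 5x⁴. Remainder: 8x⁴ + 49x³ + 46x² + 12x + 31.
Step 5: lead(8x⁴ + 49x³ + 46x² + 12x + 31) ÷ lead(D) = 8x⁴ ÷ x = 8x³. Subtract (8x³)·D = 8x⁴ + 40x³. Remainder: 9x³ + 46x² + 12x + 31.
Step 6: lead(9x³ + 46x² + 12x + 31) ÷ lead(D) = 9x³ ÷ x = 9x². Subtract (9x²)·D = 9x³ + 45x². Remainder: x² + 12x + 31.
Step 7: lead(x² + 12x + 31) ÷ lead(D) = x² ÷ x = x. Subtract (x)·D = x² + 5x. Remainder: 7x + 31.
Step 8: lead(7x + 31) ÷ lead(D) = 7x ÷ x = 7. Subtract (7)·D = 7x + 35. Remainder: −4.

Q(x) = 2x⁷ + 8x⁶ − 3x⁵ − x⁴ + 8x³ + 9x² + x + 7; R(x) = −4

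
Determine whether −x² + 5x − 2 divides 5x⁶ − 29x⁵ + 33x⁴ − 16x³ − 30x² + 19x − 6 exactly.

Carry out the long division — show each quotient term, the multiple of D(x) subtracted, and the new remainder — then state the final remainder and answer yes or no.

R(x) = −4, so D(x) is not a factor of P(x). no

Step 1: lead(5x⁶ − 29x⁵ + 33x⁴ − 16x³ − 30x² + 19x − 6) ÷ lead(D) = 5x⁶ ÷ −x² = −5x⁴. Subtract (−5x⁴)·D = 5x⁶ − 25x⁵ + 10x⁴. Remainder: −4x⁵ + 23x⁴ − 16x³ − 30x² + 19x − 6.
Step 2: lead(−4x⁵ + 23x⁴ − 16x³ − 30x² + 19x − 6) ÷ lead(D) = −4x⁵ ÷ −x² = 4x³. Subtract (4x³)·D = −4x⁵ + 20x⁴ − 8x³. Remainder: 3x⁴ − 8x³ − 30x² + 19x − 6.
Step 3: lead(3x⁴ − 8x³ − 30x² + 19x − 6) ÷ lead(D) = 3x⁴ ÷ −x² = −3x². Subtract (−3x²)·D = 3x⁴ − 15x³ + 6x². Remainder: 7x³ − 36x² + 19x − 6.
Step 4: lead(7x³ − 36x² + 19x − 6) ÷ lead(D) = 7x³ ÷ −x² = −7x. Subtract (−7x)·D = 7x³ − 35x² + 14x. Remainder: −x² + 5x − 6.
Step 5: lead(−x² + 5x − 6) ÷ lead(D) = −x² ÷ −x² = 1. Subtract (1)·D = −x² + 5x − 2. Remainder: −4.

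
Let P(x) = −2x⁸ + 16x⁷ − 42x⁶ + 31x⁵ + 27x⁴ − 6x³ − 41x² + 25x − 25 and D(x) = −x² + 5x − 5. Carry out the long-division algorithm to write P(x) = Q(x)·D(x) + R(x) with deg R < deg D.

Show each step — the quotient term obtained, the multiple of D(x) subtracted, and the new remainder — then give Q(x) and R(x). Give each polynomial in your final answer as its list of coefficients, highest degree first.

Q = [2, -6, 2, 9, 8, 1, 6]; R = [5]

Step 1: lead(−2x⁸ + 16x⁷ − 42x⁶ + 31x⁵ + 27x⁴ − 6x³ − 41x² + 25x − 25) ÷ lead(D) = −2x⁸ ÷ −x² = 2x⁶. Subtract (2x⁶)·D = −2x⁸ + 10x⁷ − 10x⁶. Remainder: 6x⁷ − 32x⁶ + 31x⁵ + 27x⁴ − 6x³ − 41x² + 25x − 25.
Step 2: lead(6x⁷ − 32x⁶ + 31x⁵ + 27x⁴ − 6x³ − 41x² + 25x − 25) ÷ lead(D) = 6x⁷ ÷ −x² = −6x⁵. Subtract (−6x⁵)·D = 6x⁷ − 30x⁶ + 30x⁵. Remainder: −2x⁶ + x⁵ + 27x⁴ − 6x³ − 41x² + 25x − 25.
Step 3: lead(−2x⁶ + x⁵ + 27x⁴ − 6x³ − 41x² + 25x − 25) ÷ lead(D) = −2x⁶ ÷ −x² = 2x⁴. Subtract (2x⁴)·D = −2x⁶ + 10x⁵ − 10x⁴. Remainder: −9x⁵ + 37x⁴ − 6x³ − 41x² + 25x − 25.
Step 4: lead(−9x⁵ + 37x⁴ − 6x³ − 41x² + 25x − 25) ÷ lead(D) = −9x⁵ ÷ −x² = 9x³. Subtract (9x³)·D = −9x⁵ + 45x⁴ − 45x³. Remainder: −8x⁴ + 39x³ − 41x² + 25x − 25.
Step 5: lead(−8x⁴ + 39x³ − 41x² + 25x − 25) ÷ lead(D) = −8x⁴ ÷ −x² = 8x². Subtract (8x²)·D = −8x⁴ + 40x³ − 40x². Remainder: −x³ − x² + 25x − 25.
Step 6: lead(−x³ − x² + 25x − 25) ÷ lead(D) = −x³ ÷ −x² = x. Subtract (x)·D = −x³ + 5x² − 5x. Remainder: −6x² + 30x − 25.
Step 7: lead(−6x² + 30x − 25) ÷ lead(D) = −6x² ÷ −x² = 6. Subtract (6)·D = −6x² + 30x − 30. Remainder: 5.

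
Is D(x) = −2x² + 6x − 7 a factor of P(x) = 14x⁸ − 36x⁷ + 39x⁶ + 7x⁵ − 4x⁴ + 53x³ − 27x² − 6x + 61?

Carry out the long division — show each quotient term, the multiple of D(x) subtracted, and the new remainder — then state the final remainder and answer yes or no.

Step 1: lead(14x⁸ − 36x⁷ + 39x⁶ + 7x⁵ − 4x⁴ + 53x³ − 27x² − 6x + 61) ÷ lead(D) = 14x⁸ ÷ −2x² = −7x⁶. Subtract (−7x⁶)·D = 14x⁸ − 42x⁷ + 49x⁶. Remainder: 6x⁷ − 10x⁶ + 7x⁵ − 4x⁴ + 53x³ − 27x² − 6x + 61.
Step 2: lead(6x⁷ − 10x⁶ + 7x⁵ − 4x⁴ + 53x³ − 27x² − 6x + 61) ÷ lead(D) = 6x⁷ ÷ −2x² = −3x⁵. Subtract (−3x⁵)·D = 6x⁷ − 18x⁶ + 21x⁵. Remainder: 8x⁶ − 14x⁵ − 4x⁴ + 53x³ − 27x² − 6x + 61.
Step 3: lead(8x⁶ − 14x⁵ − 4x⁴ + 53x³ − 27x² − 6x + 61) ÷ lead(D) = 8x⁶ ÷ −2x² = −4x⁴. Subtract (−4x⁴)·D = 8x⁶ − 24x⁵ + 28x⁴. Remainder: 10x⁵ − 32x⁴ + 53x³ − 27x² − 6x + 61.
Step 4: lead(10x⁵ − 32x⁴ + 53x³ − 27x² − 6x + 61) ÷ lead(D) = 10x⁵ ÷ −2x² = −5x³. Subtract (−5x³)·D = 10x⁵ − 30x⁴ + 35x³. Remainder: −2x⁴ + 18x³ − 27x² − 6x + 61.
Step 5: lead(−2x⁴ + 18x³ − 27x² − 6x + 61) ÷ lead(D) = −2x⁴ ÷ −2x² = x². Subtract (x²)·D = −2x⁴ + 6x³ − 7x². Remainder: 12x³ − 20x² − 6x + 61.
Step 6: lead(12x³ − 20x² − 6x + 61) ÷ lead(D) = 12x³ ÷ −2x² = −6x. Subtract (−6x)·D = 12x³ − 36x² + 42x. Remainder: 16x² − 48x + 61.
Step 7: lead(16x² − 48x + 61) ÷ lead(D) = 16x² ÷ −2x² = −8. Subtract (−8)·D = 16x² − 48x + 56. Remainder: 5.

R(x) = 5, so D(x) is not a factor of P(x). no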